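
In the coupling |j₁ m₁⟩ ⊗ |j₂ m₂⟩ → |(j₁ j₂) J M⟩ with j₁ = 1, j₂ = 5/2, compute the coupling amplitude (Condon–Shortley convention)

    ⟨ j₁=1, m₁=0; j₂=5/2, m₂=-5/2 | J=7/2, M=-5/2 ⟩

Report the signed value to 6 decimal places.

√[8·0!2!5!/8! · 1!1!0!5!1!6!] = √(28800/7)
  +(−1)^0/∏(0,0,1,0,1,5)! = 1/120  (running 1/120)
⟨..|..⟩ = √(28800/7)·(1/120) = +0.534522

+√(2/7) ≈ +0.534522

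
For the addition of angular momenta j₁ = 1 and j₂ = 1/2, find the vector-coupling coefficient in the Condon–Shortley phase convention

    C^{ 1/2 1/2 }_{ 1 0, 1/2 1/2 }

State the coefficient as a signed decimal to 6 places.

−√(1/3) = -0.577350

√[2·1!1!0!/3! · 1!1!1!0!1!0!] = √(1/3)
  +(−1)^1/∏(1,0,0,0,1,0)! = -1  (running -1)
⟨..|..⟩ = √(1/3)·(-1) = -0.577350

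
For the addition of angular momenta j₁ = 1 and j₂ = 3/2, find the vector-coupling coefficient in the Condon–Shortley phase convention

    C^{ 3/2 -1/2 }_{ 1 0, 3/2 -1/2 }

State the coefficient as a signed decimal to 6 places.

triangle: 1!×1!×2!/5! = 2/120
(j±m)!: 1!×1!×1!×2!×1!×2! = 4
prefactor² = (2J+1)×Δ×N² = 4/15
  k=0: +1/(0!×1!×1!×1!×0!×1!) = 1
  k=1: −1/(1!×0!×0!×0!×1!×2!) = -1/2
Σ = 1/2  ⇒  CG² = 4/15×1/2² = 1/15
CG = +√(1/15) = +0.258199

+√(1/15) ≈ +0.258199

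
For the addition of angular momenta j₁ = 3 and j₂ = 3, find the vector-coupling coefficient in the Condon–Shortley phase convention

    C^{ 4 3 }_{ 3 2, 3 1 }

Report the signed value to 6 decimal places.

√[9·2!4!4!/11! · 5!1!4!2!7!1!] = √(82944/11)
  +(−1)^0/∏(0,2,1,4,3,0)! = 1/288  (running 1/288)
  +(−1)^1/∏(1,1,0,3,4,1)! = -1/144  (running -1/288)
⟨..|..⟩ = √(82944/11)·(-1/288) = -0.301511

−√(1/11) = -0.301511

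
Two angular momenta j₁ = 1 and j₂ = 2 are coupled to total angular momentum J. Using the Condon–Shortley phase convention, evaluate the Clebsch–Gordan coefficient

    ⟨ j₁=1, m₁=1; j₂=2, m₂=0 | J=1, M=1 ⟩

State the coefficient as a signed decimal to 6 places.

triangle: 2!×0!×2!/5! = 4/120
(j±m)!: 2!×0!×2!×2!×2!×0! = 16
prefactor² = (2J+1)×Δ×N² = 8/5
  k=0: +1/(0!×2!×0!×2!×0!×0!) = 1/4
Σ = 1/4  ⇒  CG² = 8/5×1/4² = 1/10
CG = +√(1/10) = +0.316228

+0.316228  (= +√(1/10))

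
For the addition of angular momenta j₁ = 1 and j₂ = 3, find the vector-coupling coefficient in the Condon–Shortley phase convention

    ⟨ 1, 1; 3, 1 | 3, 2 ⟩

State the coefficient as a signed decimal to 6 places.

√[7·1!1!5!/8! · 2!0!4!2!5!1!] = √(240)
  +(−1)^0/∏(0,1,0,4,1,1)! = 1/24  (running 1/24)
⟨..|..⟩ = √(240)·(1/24) = +0.645497

+√(5/12) ≈ +0.645497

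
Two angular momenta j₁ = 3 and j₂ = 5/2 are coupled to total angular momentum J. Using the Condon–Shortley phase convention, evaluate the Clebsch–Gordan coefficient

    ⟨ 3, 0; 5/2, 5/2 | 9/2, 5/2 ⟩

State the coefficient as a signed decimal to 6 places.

√[10·1!5!4!/11! · 3!3!5!0!7!2!] = √(345600/11)
  +(−1)^1/∏(1,0,2,4,3,0)! = -1/288  (running -1/288)
⟨..|..⟩ = √(345600/11)·(-1/288) = -0.615457

-0.615457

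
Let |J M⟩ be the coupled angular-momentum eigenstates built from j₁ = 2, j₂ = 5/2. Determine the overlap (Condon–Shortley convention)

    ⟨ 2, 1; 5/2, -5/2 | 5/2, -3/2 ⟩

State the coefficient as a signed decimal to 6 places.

+0.654654  (= +√(3/7))

triangle: 2!·2!·3!/8! = 24/40320
(j±m)!: 3!·1!·0!·5!·1!·4! = 17280
prefactor² = (2J+1)·Δ·N² = 432/7
  k=0: +1/(0!·2!·1!·0!·1!·3!) = 1/12
Σ = 1/12  ⇒  CG² = 432/7·1/12² = 3/7
CG = +√(3/7) = +0.654654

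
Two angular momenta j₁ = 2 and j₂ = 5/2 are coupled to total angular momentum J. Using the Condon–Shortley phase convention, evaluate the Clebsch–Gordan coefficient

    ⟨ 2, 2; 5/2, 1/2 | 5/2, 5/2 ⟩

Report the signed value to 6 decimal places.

+0.462910  (= +√(3/14))

triangle: 2!×2!×3!/8! = 24/40320
(j±m)!: 4!×0!×3!×2!×5!×0! = 34560
prefactor² = (2J+1)×Δ×N² = 864/7
  k=0: +1/(0!×2!×0!×3!×2!×0!) = 1/24
Σ = 1/24  ⇒  CG² = 864/7×1/24² = 3/14
CG = +√(3/14) = +0.462910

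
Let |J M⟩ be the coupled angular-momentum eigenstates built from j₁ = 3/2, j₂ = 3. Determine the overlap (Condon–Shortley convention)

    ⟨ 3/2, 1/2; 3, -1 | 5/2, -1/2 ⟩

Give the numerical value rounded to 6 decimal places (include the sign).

−√(1/70) = -0.119523

√[6·2!1!4!/8! · 2!1!2!4!2!3!] = √(288/35)
  +(−1)^0/∏(0,2,1,2,0,2)! = 1/8  (running 1/8)
  +(−1)^1/∏(1,1,0,1,1,3)! = -1/6  (running -1/24)
⟨..|..⟩ = √(288/35)·(-1/24) = -0.119523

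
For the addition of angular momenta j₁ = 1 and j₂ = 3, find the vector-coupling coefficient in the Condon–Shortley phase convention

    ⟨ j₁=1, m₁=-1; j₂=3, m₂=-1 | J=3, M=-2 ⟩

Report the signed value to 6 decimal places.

√[7·1!1!5!/8! · 0!2!2!4!1!5!] = √(240)
  +(−1)^1/∏(1,0,1,1,0,4)! = -1/24  (running -1/24)
⟨..|..⟩ = √(240)·(-1/24) = -0.645497

-0.645497  (= −√(5/12))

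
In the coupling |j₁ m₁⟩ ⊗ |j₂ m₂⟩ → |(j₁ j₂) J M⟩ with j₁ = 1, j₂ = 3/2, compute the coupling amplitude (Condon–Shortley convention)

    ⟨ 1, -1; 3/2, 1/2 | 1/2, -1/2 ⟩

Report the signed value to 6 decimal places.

j₁+j₂−J=2  J+j₁−j₂=0  J−j₁+j₂=1  j₁+j₂+J+1=4
(j₁±m₁, j₂±m₂, J±M) = (0,2,2,1,0,1)
P² = 2/3
sum k=2..2:
  [2] +1/2 = 1/2
S = 1/2
C² = P²·S² = 1/6 ; C = +0.408248

+0.408248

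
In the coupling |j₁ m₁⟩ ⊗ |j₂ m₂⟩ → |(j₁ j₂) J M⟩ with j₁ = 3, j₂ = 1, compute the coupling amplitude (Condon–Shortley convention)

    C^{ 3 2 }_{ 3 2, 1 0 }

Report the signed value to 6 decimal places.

+0.577350

√[7·1!5!1!/8! · 5!1!1!1!5!1!] = √(300)
  +(−1)^0/∏(0,1,1,1,4,0)! = 1/24  (running 1/24)
  +(−1)^1/∏(1,0,0,0,5,1)! = -1/120  (running 1/30)
⟨..|..⟩ = √(300)·(1/30) = +0.577350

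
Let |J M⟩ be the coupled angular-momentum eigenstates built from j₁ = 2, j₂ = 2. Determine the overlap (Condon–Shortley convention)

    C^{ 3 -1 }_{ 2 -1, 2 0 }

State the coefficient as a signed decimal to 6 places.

-0.447214

j₁+j₂−J=1  J+j₁−j₂=3  J−j₁+j₂=3  j₁+j₂+J+1=8
(j₁±m₁, j₂±m₂, J±M) = (1,3,2,2,2,4)
P² = 36/5
sum k=0..1:
  [0] +1/12 = 1/12
  [1] −1/4 = -1/4
S = -1/6
C² = P²·S² = 1/5 ; C = -0.447214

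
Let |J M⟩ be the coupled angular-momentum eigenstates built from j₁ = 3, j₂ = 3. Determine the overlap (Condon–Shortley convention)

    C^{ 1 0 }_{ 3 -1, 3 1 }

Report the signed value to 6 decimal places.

−√(1/28) ≈ -0.188982

triangle: 5!×1!×1!/8! = 120/40320
(j±m)!: 2!×4!×4!×2!×1!×1! = 2304
prefactor² = (2J+1)×Δ×N² = 144/7
  k=3: −1/(3!×2!×1!×1!×0!×0!) = -1/12
  k=4: +1/(4!×1!×0!×0!×1!×1!) = 1/24
Σ = -1/24  ⇒  CG² = 144/7×(-1/24)² = 1/28
CG = −√(1/28) = -0.188982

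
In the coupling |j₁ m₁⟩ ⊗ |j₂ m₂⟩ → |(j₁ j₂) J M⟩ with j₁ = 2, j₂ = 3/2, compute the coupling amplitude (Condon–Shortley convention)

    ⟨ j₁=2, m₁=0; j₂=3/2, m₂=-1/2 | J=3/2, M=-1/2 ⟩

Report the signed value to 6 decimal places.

j₁+j₂−J=2  J+j₁−j₂=2  J−j₁+j₂=1  j₁+j₂+J+1=6
(j₁±m₁, j₂±m₂, J±M) = (2,2,1,2,1,2)
P² = 16/45
sum k=0..1:
  [0] +1/4 = 1/4
  [1] −1/1 = -1
S = -3/4
C² = P²·S² = 1/5 ; C = -0.447214

-0.447214  (= −√(1/5))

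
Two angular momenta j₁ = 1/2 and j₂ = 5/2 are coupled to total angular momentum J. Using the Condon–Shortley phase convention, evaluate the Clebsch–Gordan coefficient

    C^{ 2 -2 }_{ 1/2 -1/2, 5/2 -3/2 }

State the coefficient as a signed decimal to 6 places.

-0.408248

√[5·1!0!4!/6! · 0!1!1!4!0!4!] = √(96)
  +(−1)^1/∏(1,0,0,0,0,4)! = -1/24  (running -1/24)
⟨..|..⟩ = √(96)·(-1/24) = -0.408248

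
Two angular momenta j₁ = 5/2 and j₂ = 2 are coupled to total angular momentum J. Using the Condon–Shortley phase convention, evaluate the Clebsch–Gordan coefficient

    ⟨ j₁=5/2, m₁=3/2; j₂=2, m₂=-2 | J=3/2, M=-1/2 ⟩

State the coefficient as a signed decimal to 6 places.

+0.552052

j₁+j₂−J=3  J+j₁−j₂=2  J−j₁+j₂=1  j₁+j₂+J+1=7
(j₁±m₁, j₂±m₂, J±M) = (4,1,0,4,1,2)
P² = 384/35
sum k=0..0:
  [0] +1/6 = 1/6
S = 1/6
C² = P²·S² = 32/105 ; C = +0.552052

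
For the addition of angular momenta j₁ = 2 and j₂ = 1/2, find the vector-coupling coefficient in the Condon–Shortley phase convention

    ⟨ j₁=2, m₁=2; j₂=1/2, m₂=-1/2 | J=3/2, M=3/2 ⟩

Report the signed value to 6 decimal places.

+√(4/5) = +0.894427

√[4·1!3!0!/5! · 4!0!0!1!3!0!] = √(144/5)
  +(−1)^0/∏(0,1,0,0,3,0)! = 1/6  (running 1/6)
⟨..|..⟩ = √(144/5)·(1/6) = +0.894427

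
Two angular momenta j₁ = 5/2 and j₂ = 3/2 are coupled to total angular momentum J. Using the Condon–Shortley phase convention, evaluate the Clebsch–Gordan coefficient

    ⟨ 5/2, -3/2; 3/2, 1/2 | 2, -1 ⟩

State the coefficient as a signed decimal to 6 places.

triangle: 2!×3!×1!/7! = 12/5040
(j±m)!: 1!×4!×2!×1!×1!×3! = 288
prefactor² = (2J+1)×Δ×N² = 24/7
  k=1: −1/(1!×1!×3!×1!×0!×0!) = -1/6
  k=2: +1/(2!×0!×2!×0!×1!×1!) = 1/4
Σ = 1/12  ⇒  CG² = 24/7×1/12² = 1/42
CG = +√(1/42) = +0.154303

+0.154303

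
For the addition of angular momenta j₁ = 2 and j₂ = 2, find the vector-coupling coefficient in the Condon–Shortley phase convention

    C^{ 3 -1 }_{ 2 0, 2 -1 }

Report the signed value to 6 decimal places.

+0.447214

j₁+j₂−J=1  J+j₁−j₂=3  J−j₁+j₂=3  j₁+j₂+J+1=8
(j₁±m₁, j₂±m₂, J±M) = (2,2,1,3,2,4)
P² = 36/5
sum k=0..1:
  [0] +1/4 = 1/4
  [1] −1/12 = -1/12
S = 1/6
C² = P²·S² = 1/5 ; C = +0.447214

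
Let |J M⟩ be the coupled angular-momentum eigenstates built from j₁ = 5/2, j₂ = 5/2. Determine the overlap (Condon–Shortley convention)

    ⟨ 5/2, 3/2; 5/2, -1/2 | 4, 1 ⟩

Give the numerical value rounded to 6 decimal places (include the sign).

+√(5/14) ≈ +0.597614

triangle: 1!*4!*4!/10! = 576/3628800
(j±m)!: 4!*1!*2!*3!*5!*3! = 207360
prefactor² = (2J+1)*Δ*N² = 10368/35
  k=0: +1/(0!*1!*1!*2!*3!*2!) = 1/24
  k=1: −1/(1!*0!*0!*1!*4!*3!) = -1/144
Σ = 5/144  ⇒  CG² = 10368/35*5/144² = 5/14
CG = +√(5/14) = +0.597614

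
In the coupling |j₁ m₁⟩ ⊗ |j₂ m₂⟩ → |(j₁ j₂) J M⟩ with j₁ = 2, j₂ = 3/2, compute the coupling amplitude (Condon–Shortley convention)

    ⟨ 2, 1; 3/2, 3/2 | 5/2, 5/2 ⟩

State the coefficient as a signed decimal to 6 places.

−√(3/7) ≈ -0.654654

triangle: 1!*3!*2!/7! = 12/5040
(j±m)!: 3!*1!*3!*0!*5!*0! = 4320
prefactor² = (2J+1)*Δ*N² = 432/7
  k=1: −1/(1!*0!*0!*2!*3!*0!) = -1/12
Σ = -1/12  ⇒  CG² = 432/7*(-1/12)² = 3/7
CG = −√(3/7) = -0.654654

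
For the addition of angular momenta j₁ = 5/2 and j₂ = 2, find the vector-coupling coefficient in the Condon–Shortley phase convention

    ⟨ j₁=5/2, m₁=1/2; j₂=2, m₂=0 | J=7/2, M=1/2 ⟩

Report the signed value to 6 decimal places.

+√(4/105) ≈ +0.195180

j₁+j₂−J=1  J+j₁−j₂=4  J−j₁+j₂=3  j₁+j₂+J+1=9
(j₁±m₁, j₂±m₂, J±M) = (3,2,2,2,4,3)
P² = 768/35
sum k=0..1:
  [0] +1/8 = 1/8
  [1] −1/12 = -1/12
S = 1/24
C² = P²·S² = 4/105 ; C = +0.195180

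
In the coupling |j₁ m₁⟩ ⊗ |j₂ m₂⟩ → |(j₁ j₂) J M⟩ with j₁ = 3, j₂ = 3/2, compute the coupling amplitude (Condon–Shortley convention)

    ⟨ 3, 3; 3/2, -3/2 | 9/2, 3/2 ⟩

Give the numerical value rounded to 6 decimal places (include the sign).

j₁+j₂−J=0  J+j₁−j₂=6  J−j₁+j₂=3  j₁+j₂+J+1=10
(j₁±m₁, j₂±m₂, J±M) = (6,0,0,3,6,3)
P² = 1555200/7
sum k=0..0:
  [0] +1/4320 = 1/4320
S = 1/4320
C² = P²·S² = 1/84 ; C = +0.109109

+√(1/84) ≈ +0.109109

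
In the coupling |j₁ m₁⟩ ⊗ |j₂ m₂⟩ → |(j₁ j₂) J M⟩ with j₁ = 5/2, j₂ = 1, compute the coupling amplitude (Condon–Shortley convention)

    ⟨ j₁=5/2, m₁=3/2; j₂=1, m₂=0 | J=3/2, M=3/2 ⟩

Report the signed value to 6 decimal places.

−√(4/15) ≈ -0.516398

triangle: 2!·3!·0!/6! = 12/720
(j±m)!: 4!·1!·1!·1!·3!·0! = 144
prefactor² = (2J+1)·Δ·N² = 48/5
  k=1: −1/(1!·1!·0!·0!·3!·0!) = -1/6
Σ = -1/6  ⇒  CG² = 48/5·(-1/6)² = 4/15
CG = −√(4/15) = -0.516398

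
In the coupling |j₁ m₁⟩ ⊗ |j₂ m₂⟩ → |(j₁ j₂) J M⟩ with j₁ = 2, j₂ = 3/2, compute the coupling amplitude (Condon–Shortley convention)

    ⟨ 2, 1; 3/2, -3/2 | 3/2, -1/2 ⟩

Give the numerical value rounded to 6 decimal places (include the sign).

√[4·2!2!1!/6! · 3!1!0!3!1!2!] = √(8/5)
  +(−1)^0/∏(0,2,1,0,1,1)! = 1/2  (running 1/2)
⟨..|..⟩ = √(8/5)·(1/2) = +0.632456

+0.632456  (= +√(2/5))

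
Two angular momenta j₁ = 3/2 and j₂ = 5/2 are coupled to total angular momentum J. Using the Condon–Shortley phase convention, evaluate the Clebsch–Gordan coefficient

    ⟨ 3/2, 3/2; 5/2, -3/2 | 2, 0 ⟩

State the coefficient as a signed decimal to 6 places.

+0.654654

triangle: 2!·1!·3!/7! = 12/5040
(j±m)!: 3!·0!·1!·4!·2!·2! = 576
prefactor² = (2J+1)·Δ·N² = 48/7
  k=0: +1/(0!·2!·0!·1!·1!·2!) = 1/4
Σ = 1/4  ⇒  CG² = 48/7·1/4² = 3/7
CG = +√(3/7) = +0.654654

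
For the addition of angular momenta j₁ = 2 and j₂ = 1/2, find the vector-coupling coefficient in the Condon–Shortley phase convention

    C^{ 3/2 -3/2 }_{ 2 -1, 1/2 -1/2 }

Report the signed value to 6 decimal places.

triangle: 1!·3!·0!/5! = 6/120
(j±m)!: 1!·3!·0!·1!·0!·3! = 36
prefactor² = (2J+1)·Δ·N² = 36/5
  k=0: +1/(0!·1!·3!·0!·0!·0!) = 1/6
Σ = 1/6  ⇒  CG² = 36/5·1/6² = 1/5
CG = +√(1/5) = +0.447214

+√(1/5) ≈ +0.447214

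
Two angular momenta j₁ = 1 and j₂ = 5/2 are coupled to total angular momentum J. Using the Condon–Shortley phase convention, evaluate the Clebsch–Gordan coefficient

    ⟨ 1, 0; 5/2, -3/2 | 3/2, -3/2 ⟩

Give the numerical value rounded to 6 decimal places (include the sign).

√[4·2!0!3!/6! · 1!1!1!4!0!3!] = √(48/5)
  +(−1)^1/∏(1,1,0,0,0,3)! = -1/6  (running -1/6)
⟨..|..⟩ = √(48/5)·(-1/6) = -0.516398

-0.516398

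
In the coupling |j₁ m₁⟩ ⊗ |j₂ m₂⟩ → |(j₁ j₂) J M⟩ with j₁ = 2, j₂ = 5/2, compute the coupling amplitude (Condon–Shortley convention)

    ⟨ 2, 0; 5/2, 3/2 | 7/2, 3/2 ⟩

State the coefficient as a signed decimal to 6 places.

triangle: 1!·3!·4!/9! = 144/362880
(j±m)!: 2!·2!·4!·1!·5!·2! = 23040
prefactor² = (2J+1)·Δ·N² = 512/7
  k=0: +1/(0!·1!·2!·4!·1!·0!) = 1/48
  k=1: −1/(1!·0!·1!·3!·2!·1!) = -1/12
Σ = -1/16  ⇒  CG² = 512/7·(-1/16)² = 2/7
CG = −√(2/7) = -0.534522

-0.534522  (= −√(2/7))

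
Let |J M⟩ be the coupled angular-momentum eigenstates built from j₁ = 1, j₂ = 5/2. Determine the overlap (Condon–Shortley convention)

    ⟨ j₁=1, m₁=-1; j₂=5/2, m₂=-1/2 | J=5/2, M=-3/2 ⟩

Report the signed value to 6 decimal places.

−√(16/35) ≈ -0.676123

j₁+j₂−J=1  J+j₁−j₂=1  J−j₁+j₂=4  j₁+j₂+J+1=7
(j₁±m₁, j₂±m₂, J±M) = (0,2,2,3,1,4)
P² = 576/35
sum k=1..1:
  [1] −1/6 = -1/6
S = -1/6
C² = P²·S² = 16/35 ; C = -0.676123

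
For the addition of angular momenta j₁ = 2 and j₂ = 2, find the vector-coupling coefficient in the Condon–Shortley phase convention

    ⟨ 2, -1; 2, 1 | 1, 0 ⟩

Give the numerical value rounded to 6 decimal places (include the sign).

√[3·3!1!1!/6! · 1!3!3!1!1!1!] = √(9/10)
  +(−1)^2/∏(2,1,1,1,0,0)! = 1/2  (running 1/2)
  +(−1)^3/∏(3,0,0,0,1,1)! = -1/6  (running 1/3)
⟨..|..⟩ = √(9/10)·(1/3) = +0.316228

+0.316228  (= +√(1/10))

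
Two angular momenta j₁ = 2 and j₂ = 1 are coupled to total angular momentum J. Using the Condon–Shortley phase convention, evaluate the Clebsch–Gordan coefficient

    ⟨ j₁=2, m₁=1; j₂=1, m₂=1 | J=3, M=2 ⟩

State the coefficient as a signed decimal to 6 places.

√[7·0!4!2!/7! · 3!1!2!0!5!1!] = √(96)
  +(−1)^0/∏(0,0,1,2,3,0)! = 1/12  (running 1/12)
⟨..|..⟩ = √(96)·(1/12) = +0.816497

+0.816497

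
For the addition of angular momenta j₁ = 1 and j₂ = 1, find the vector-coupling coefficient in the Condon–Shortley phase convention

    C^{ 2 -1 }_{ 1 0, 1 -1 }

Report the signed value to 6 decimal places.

√[5·0!2!2!/5! · 1!1!0!2!1!3!] = √(2)
  +(−1)^0/∏(0,0,1,0,1,2)! = 1/2  (running 1/2)
⟨..|..⟩ = √(2)·(1/2) = +0.707107

+0.707107  (= +√(1/2))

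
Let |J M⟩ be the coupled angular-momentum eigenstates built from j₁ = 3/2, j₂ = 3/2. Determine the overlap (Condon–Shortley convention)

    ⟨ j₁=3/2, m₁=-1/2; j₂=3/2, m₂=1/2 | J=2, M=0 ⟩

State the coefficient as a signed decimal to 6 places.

-0.500000

√[5·1!2!2!/6! · 1!2!2!1!2!2!] = √(4/9)
  +(−1)^0/∏(0,1,2,2,0,0)! = 1/4  (running 1/4)
  +(−1)^1/∏(1,0,1,1,1,1)! = -1  (running -3/4)
⟨..|..⟩ = √(4/9)·(-3/4) = -0.500000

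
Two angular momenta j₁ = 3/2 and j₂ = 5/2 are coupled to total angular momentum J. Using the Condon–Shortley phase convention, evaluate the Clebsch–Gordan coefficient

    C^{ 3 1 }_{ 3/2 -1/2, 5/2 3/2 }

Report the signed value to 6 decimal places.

-0.639010  (= −√(49/120))

j₁+j₂−J=1  J+j₁−j₂=2  J−j₁+j₂=4  j₁+j₂+J+1=8
(j₁±m₁, j₂±m₂, J±M) = (1,2,4,1,4,2)
P² = 96/5
sum k=0..1:
  [0] +1/48 = 1/48
  [1] −1/6 = -1/6
S = -7/48
C² = P²·S² = 49/120 ; C = -0.639010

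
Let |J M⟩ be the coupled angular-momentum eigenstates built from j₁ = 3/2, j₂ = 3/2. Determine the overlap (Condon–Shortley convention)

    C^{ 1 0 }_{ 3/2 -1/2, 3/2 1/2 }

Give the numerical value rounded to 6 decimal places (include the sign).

triangle: 2!×1!×1!/5! = 2/120
(j±m)!: 1!×2!×2!×1!×1!×1! = 4
prefactor² = (2J+1)×Δ×N² = 1/5
  k=1: −1/(1!×1!×1!×1!×0!×0!) = -1
  k=2: +1/(2!×0!×0!×0!×1!×1!) = 1/2
Σ = -1/2  ⇒  CG² = 1/5×(-1/2)² = 1/20
CG = −√(1/20) = -0.223607

−√(1/20) ≈ -0.223607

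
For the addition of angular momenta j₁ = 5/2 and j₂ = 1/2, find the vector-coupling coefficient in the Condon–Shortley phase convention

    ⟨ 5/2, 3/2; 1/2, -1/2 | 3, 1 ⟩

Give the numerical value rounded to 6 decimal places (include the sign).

j₁+j₂−J=0  J+j₁−j₂=5  J−j₁+j₂=1  j₁+j₂+J+1=7
(j₁±m₁, j₂±m₂, J±M) = (4,1,0,1,4,2)
P² = 192
sum k=0..0:
  [0] +1/24 = 1/24
S = 1/24
C² = P²·S² = 1/3 ; C = +0.577350

+√(1/3) = +0.577350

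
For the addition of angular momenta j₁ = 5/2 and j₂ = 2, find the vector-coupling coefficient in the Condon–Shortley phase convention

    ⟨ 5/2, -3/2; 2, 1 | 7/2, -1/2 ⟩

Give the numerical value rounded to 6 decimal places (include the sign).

√[8·1!4!3!/9! · 1!4!3!1!3!4!] = √(2304/35)
  +(−1)^0/∏(0,1,4,3,0,0)! = 1/144  (running 1/144)
  +(−1)^1/∏(1,0,3,2,1,1)! = -1/12  (running -11/144)
⟨..|..⟩ = √(2304/35)·(-11/144) = -0.619780

-0.619780  (= −√(121/315))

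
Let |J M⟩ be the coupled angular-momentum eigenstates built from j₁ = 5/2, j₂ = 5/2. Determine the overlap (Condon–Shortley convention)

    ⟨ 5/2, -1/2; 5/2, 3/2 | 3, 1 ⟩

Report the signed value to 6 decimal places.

+0.182574

√[7·2!3!3!/9! · 2!3!4!1!4!2!] = √(96/5)
  +(−1)^1/∏(1,1,2,3,1,0)! = -1/12  (running -1/12)
  +(−1)^2/∏(2,0,1,2,2,1)! = 1/8  (running 1/24)
⟨..|..⟩ = √(96/5)·(1/24) = +0.182574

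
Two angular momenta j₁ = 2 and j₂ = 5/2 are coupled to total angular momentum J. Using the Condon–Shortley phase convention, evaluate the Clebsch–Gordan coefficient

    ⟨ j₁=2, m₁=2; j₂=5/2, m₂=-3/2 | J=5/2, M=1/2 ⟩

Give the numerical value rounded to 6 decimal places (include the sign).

triangle: 2!×2!×3!/8! = 24/40320
(j±m)!: 4!×0!×1!×4!×3!×2! = 6912
prefactor² = (2J+1)×Δ×N² = 864/35
  k=0: +1/(0!×2!×0!×1!×2!×2!) = 1/8
Σ = 1/8  ⇒  CG² = 864/35×1/8² = 27/70
CG = +√(27/70) = +0.621059

+√(27/70) ≈ +0.621059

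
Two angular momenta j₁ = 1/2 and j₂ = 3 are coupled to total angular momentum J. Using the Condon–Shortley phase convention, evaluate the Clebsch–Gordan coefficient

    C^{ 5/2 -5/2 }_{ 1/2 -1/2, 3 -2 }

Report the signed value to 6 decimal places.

−√(1/7) ≈ -0.377964

j₁+j₂−J=1  J+j₁−j₂=0  J−j₁+j₂=5  j₁+j₂+J+1=7
(j₁±m₁, j₂±m₂, J±M) = (0,1,1,5,0,5)
P² = 14400/7
sum k=1..1:
  [1] −1/120 = -1/120
S = -1/120
C² = P²·S² = 1/7 ; C = -0.377964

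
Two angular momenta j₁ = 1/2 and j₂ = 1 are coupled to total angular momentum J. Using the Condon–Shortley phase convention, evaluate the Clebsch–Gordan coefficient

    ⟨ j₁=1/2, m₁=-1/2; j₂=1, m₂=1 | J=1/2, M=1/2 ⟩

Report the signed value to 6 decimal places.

triangle: 1!·0!·1!/3! = 1/6
(j±m)!: 0!·1!·2!·0!·1!·0! = 2
prefactor² = (2J+1)·Δ·N² = 2/3
  k=1: −1/(1!·0!·0!·1!·0!·0!) = -1
Σ = -1  ⇒  CG² = 2/3·(-1)² = 2/3
CG = −√(2/3) = -0.816497

−√(2/3) ≈ -0.816497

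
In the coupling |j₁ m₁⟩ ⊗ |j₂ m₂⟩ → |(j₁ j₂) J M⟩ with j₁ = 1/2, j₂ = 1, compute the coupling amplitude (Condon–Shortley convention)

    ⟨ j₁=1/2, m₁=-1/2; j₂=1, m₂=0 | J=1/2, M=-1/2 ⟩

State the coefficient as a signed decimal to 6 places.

-0.577350  (= −√(1/3))

triangle: 1!×0!×1!/3! = 1/6
(j±m)!: 0!×1!×1!×1!×0!×1! = 1
prefactor² = (2J+1)×Δ×N² = 1/3
  k=1: −1/(1!×0!×0!×0!×0!×1!) = -1
Σ = -1  ⇒  CG² = 1/3×(-1)² = 1/3
CG = −√(1/3) = -0.577350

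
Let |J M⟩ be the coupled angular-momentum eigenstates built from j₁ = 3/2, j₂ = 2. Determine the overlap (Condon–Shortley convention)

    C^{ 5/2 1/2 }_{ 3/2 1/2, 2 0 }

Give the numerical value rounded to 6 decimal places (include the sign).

+0.292770  (= +√(3/35))

√[6·1!2!3!/7! · 2!1!2!2!3!2!] = √(48/35)
  +(−1)^0/∏(0,1,1,2,1,1)! = 1/2  (running 1/2)
  +(−1)^1/∏(1,0,0,1,2,2)! = -1/4  (running 1/4)
⟨..|..⟩ = √(48/35)·(1/4) = +0.292770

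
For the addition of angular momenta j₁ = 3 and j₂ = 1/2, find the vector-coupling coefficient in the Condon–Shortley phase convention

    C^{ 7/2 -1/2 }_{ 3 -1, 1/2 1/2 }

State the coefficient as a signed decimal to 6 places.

√[8·0!6!1!/8! · 2!4!1!0!3!4!] = √(6912/7)
  +(−1)^0/∏(0,0,4,1,2,0)! = 1/48  (running 1/48)
⟨..|..⟩ = √(6912/7)·(1/48) = +0.654654

+0.654654  (= +√(3/7))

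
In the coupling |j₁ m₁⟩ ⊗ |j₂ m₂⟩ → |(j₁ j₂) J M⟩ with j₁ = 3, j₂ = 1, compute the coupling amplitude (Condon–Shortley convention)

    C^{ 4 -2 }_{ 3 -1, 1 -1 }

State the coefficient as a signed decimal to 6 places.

triangle: 0!*6!*2!/9! = 1440/362880
(j±m)!: 2!*4!*0!*2!*2!*6! = 138240
prefactor² = (2J+1)*Δ*N² = 34560/7
  k=0: +1/(0!*0!*4!*0!*2!*2!) = 1/96
Σ = 1/96  ⇒  CG² = 34560/7*1/96² = 15/28
CG = +√(15/28) = +0.731925

+0.731925  (= +√(15/28))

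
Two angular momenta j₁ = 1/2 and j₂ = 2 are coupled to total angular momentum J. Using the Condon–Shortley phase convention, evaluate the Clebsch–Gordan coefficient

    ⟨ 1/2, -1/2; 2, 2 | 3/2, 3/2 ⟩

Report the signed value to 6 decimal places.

triangle: 1!·0!·3!/5! = 6/120
(j±m)!: 0!·1!·4!·0!·3!·0! = 144
prefactor² = (2J+1)·Δ·N² = 144/5
  k=1: −1/(1!·0!·0!·3!·0!·0!) = -1/6
Σ = -1/6  ⇒  CG² = 144/5·(-1/6)² = 4/5
CG = −√(4/5) = -0.894427

-0.894427  (= −√(4/5))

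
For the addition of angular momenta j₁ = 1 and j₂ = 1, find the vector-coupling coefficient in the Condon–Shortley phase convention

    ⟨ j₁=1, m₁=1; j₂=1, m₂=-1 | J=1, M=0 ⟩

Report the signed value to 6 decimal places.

triangle: 1!·1!·1!/4! = 1/24
(j±m)!: 2!·0!·0!·2!·1!·1! = 4
prefactor² = (2J+1)·Δ·N² = 1/2
  k=0: +1/(0!·1!·0!·0!·1!·1!) = 1
Σ = 1  ⇒  CG² = 1/2·1² = 1/2
CG = +√(1/2) = +0.707107

+√(1/2) = +0.707107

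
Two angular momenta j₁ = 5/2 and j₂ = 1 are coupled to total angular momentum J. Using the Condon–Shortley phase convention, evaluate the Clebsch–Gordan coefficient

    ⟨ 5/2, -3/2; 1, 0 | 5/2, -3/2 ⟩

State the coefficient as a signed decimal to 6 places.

-0.507093  (= −√(9/35))

j₁+j₂−J=1  J+j₁−j₂=4  J−j₁+j₂=1  j₁+j₂+J+1=7
(j₁±m₁, j₂±m₂, J±M) = (1,4,1,1,1,4)
P² = 576/35
sum k=0..1:
  [0] +1/24 = 1/24
  [1] −1/6 = -1/6
S = -1/8
C² = P²·S² = 9/35 ; C = -0.507093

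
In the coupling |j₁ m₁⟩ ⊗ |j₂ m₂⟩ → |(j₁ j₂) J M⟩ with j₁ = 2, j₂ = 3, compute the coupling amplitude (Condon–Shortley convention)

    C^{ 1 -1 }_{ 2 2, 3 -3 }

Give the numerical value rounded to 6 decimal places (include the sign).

+0.654654

√[3·4!0!2!/7! · 4!0!0!6!0!2!] = √(6912/7)
  +(−1)^0/∏(0,4,0,0,0,2)! = 1/48  (running 1/48)
⟨..|..⟩ = √(6912/7)·(1/48) = +0.654654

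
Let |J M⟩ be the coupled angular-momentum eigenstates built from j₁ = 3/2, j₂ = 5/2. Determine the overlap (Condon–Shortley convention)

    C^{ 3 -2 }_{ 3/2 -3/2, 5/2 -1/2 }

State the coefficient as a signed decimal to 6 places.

j₁+j₂−J=1  J+j₁−j₂=2  J−j₁+j₂=4  j₁+j₂+J+1=8
(j₁±m₁, j₂±m₂, J±M) = (0,3,2,3,1,5)
P² = 72
sum k=1..1:
  [1] −1/12 = -1/12
S = -1/12
C² = P²·S² = 1/2 ; C = -0.707107

-0.707107  (= −√(1/2))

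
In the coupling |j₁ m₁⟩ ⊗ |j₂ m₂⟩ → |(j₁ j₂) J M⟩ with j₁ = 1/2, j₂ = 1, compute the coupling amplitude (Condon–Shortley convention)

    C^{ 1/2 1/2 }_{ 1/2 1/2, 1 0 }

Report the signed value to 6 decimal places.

j₁+j₂−J=1  J+j₁−j₂=0  J−j₁+j₂=1  j₁+j₂+J+1=3
(j₁±m₁, j₂±m₂, J±M) = (1,0,1,1,1,0)
P² = 1/3
sum k=0..0:
  [0] +1/1 = 1
S = 1
C² = P²·S² = 1/3 ; C = +0.577350

+0.577350  (= +√(1/3))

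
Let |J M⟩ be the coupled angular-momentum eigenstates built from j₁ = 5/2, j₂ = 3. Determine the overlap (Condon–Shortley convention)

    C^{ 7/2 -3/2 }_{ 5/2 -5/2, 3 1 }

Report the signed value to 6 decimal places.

+0.617213

triangle: 2!*3!*4!/10! = 288/3628800
(j±m)!: 0!*5!*4!*2!*2!*5! = 1382400
prefactor² = (2J+1)*Δ*N² = 6144/7
  k=2: +1/(2!*0!*3!*2!*0!*2!) = 1/48
Σ = 1/48  ⇒  CG² = 6144/7*1/48² = 8/21
CG = +√(8/21) = +0.617213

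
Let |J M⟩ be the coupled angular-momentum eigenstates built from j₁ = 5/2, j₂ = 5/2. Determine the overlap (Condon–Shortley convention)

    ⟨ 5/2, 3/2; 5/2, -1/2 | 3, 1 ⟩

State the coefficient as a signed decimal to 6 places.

+√(1/30) = +0.182574

√[7·2!3!3!/9! · 4!1!2!3!4!2!] = √(96/5)
  +(−1)^0/∏(0,2,1,2,2,1)! = 1/8  (running 1/8)
  +(−1)^1/∏(1,1,0,1,3,2)! = -1/12  (running 1/24)
⟨..|..⟩ = √(96/5)·(1/24) = +0.182574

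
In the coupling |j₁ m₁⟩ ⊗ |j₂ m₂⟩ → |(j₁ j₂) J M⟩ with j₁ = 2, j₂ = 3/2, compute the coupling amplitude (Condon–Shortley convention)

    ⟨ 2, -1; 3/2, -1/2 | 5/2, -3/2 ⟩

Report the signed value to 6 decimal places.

−√(1/35) ≈ -0.169031

triangle: 1!×3!×2!/7! = 12/5040
(j±m)!: 1!×3!×1!×2!×1!×4! = 288
prefactor² = (2J+1)×Δ×N² = 144/35
  k=0: +1/(0!×1!×3!×1!×0!×1!) = 1/6
  k=1: −1/(1!×0!×2!×0!×1!×2!) = -1/4
Σ = -1/12  ⇒  CG² = 144/35×(-1/12)² = 1/35
CG = −√(1/35) = -0.169031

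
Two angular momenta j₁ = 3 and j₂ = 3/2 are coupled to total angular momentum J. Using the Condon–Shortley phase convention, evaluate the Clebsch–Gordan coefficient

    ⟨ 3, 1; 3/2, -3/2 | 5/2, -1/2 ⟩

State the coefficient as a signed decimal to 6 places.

j₁+j₂−J=2  J+j₁−j₂=4  J−j₁+j₂=1  j₁+j₂+J+1=8
(j₁±m₁, j₂±m₂, J±M) = (4,2,0,3,2,3)
P² = 864/35
sum k=0..0:
  [0] +1/8 = 1/8
S = 1/8
C² = P²·S² = 27/70 ; C = +0.621059

+0.621059  (= +√(27/70))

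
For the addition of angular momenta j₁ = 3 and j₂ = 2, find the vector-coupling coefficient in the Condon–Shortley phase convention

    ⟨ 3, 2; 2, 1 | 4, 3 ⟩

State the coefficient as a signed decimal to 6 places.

+0.223607  (= +√(1/20))

j₁+j₂−J=1  J+j₁−j₂=5  J−j₁+j₂=3  j₁+j₂+J+1=10
(j₁±m₁, j₂±m₂, J±M) = (5,1,3,1,7,1)
P² = 6480
sum k=0..1:
  [0] +1/144 = 1/144
  [1] −1/240 = -1/240
S = 1/360
C² = P²·S² = 1/20 ; C = +0.223607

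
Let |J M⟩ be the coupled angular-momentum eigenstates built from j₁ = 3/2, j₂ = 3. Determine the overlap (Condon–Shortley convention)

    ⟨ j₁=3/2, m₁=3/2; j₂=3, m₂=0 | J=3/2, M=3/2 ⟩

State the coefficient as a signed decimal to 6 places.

triangle: 3!·0!·3!/7! = 36/5040
(j±m)!: 3!·0!·3!·3!·3!·0! = 1296
prefactor² = (2J+1)·Δ·N² = 1296/35
  k=0: +1/(0!·3!·0!·3!·0!·0!) = 1/36
Σ = 1/36  ⇒  CG² = 1296/35·1/36² = 1/35
CG = +√(1/35) = +0.169031

+0.169031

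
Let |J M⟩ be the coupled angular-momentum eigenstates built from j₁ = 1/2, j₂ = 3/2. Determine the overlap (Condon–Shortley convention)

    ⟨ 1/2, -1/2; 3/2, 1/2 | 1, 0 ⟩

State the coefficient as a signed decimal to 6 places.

−√(1/2) ≈ -0.707107

j₁+j₂−J=1  J+j₁−j₂=0  J−j₁+j₂=2  j₁+j₂+J+1=4
(j₁±m₁, j₂±m₂, J±M) = (0,1,2,1,1,1)
P² = 1/2
sum k=1..1:
  [1] −1/1 = -1
S = -1
C² = P²·S² = 1/2 ; C = -0.707107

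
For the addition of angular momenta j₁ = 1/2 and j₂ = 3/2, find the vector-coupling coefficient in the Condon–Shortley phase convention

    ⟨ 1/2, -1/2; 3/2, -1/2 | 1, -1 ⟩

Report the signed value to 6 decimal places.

−√(1/4) ≈ -0.500000

√[3·1!0!2!/4! · 0!1!1!2!0!2!] = √(1)
  +(−1)^1/∏(1,0,0,0,0,2)! = -1/2  (running -1/2)
⟨..|..⟩ = √(1)·(-1/2) = -0.500000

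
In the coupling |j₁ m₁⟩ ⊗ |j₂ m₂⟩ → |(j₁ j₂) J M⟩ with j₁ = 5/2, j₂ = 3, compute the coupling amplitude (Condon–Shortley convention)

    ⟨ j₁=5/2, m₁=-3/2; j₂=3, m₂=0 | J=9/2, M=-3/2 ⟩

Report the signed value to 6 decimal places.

triangle: 1!×4!×5!/11! = 2880/39916800
(j±m)!: 1!×4!×3!×3!×3!×6! = 3732480
prefactor² = (2J+1)×Δ×N² = 207360/77
  k=0: +1/(0!×1!×4!×3!×0!×2!) = 1/288
  k=1: −1/(1!×0!×3!×2!×1!×3!) = -1/72
Σ = -1/96  ⇒  CG² = 207360/77×(-1/96)² = 45/154
CG = −√(45/154) = -0.540562

-0.540562  (= −√(45/154))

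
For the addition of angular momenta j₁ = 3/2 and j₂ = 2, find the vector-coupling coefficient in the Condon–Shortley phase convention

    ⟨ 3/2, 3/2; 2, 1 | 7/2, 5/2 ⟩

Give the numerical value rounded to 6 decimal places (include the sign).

+0.755929  (= +√(4/7))

j₁+j₂−J=0  J+j₁−j₂=3  J−j₁+j₂=4  j₁+j₂+J+1=8
(j₁±m₁, j₂±m₂, J±M) = (3,0,3,1,6,1)
P² = 5184/7
sum k=0..0:
  [0] +1/36 = 1/36
S = 1/36
C² = P²·S² = 4/7 ; C = +0.755929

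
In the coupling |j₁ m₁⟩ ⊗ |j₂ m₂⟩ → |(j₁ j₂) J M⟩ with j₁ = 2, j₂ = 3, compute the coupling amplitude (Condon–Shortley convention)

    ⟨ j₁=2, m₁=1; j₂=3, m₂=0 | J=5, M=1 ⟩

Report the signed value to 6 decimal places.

j₁+j₂−J=0  J+j₁−j₂=4  J−j₁+j₂=6  j₁+j₂+J+1=11
(j₁±m₁, j₂±m₂, J±M) = (3,1,3,3,6,4)
P² = 124416/7
sum k=0..0:
  [0] +1/216 = 1/216
S = 1/216
C² = P²·S² = 8/21 ; C = +0.617213

+0.617213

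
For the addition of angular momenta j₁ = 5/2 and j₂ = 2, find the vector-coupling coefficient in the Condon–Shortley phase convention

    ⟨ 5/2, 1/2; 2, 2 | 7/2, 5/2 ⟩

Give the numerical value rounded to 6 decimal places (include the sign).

j₁+j₂−J=1  J+j₁−j₂=4  J−j₁+j₂=3  j₁+j₂+J+1=9
(j₁±m₁, j₂±m₂, J±M) = (3,2,4,0,6,1)
P² = 4608/7
sum k=1..1:
  [1] −1/36 = -1/36
S = -1/36
C² = P²·S² = 32/63 ; C = -0.712697

−√(32/63) = -0.712697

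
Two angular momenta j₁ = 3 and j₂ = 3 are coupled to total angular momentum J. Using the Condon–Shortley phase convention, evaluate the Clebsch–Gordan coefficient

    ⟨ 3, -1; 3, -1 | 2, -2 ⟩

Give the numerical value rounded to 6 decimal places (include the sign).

triangle: 4!·2!·2!/9! = 96/362880
(j±m)!: 2!·4!·2!·4!·0!·4! = 55296
prefactor² = (2J+1)·Δ·N² = 512/7
  k=2: +1/(2!·2!·2!·0!·0!·2!) = 1/16
Σ = 1/16  ⇒  CG² = 512/7·1/16² = 2/7
CG = +√(2/7) = +0.534522

+√(2/7) ≈ +0.534522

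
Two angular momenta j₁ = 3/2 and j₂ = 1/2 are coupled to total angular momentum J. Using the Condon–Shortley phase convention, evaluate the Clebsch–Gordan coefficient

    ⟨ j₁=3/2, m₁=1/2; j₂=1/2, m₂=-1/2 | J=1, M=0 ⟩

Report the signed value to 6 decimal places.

+√(1/2) = +0.707107

triangle: 1!×2!×0!/4! = 2/24
(j±m)!: 2!×1!×0!×1!×1!×1! = 2
prefactor² = (2J+1)×Δ×N² = 1/2
  k=0: +1/(0!×1!×1!×0!×1!×0!) = 1
Σ = 1  ⇒  CG² = 1/2×1² = 1/2
CG = +√(1/2) = +0.707107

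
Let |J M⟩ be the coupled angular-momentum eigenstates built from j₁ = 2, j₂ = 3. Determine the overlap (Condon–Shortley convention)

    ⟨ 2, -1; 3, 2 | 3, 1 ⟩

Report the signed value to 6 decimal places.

√[7·2!2!4!/9! · 1!3!5!1!4!2!] = √(64)
  +(−1)^1/∏(1,1,2,4,0,0)! = -1/48  (running -1/48)
  +(−1)^2/∏(2,0,1,3,1,1)! = 1/12  (running 1/16)
⟨..|..⟩ = √(64)·(1/16) = +0.500000

+0.500000  (= +√(1/4))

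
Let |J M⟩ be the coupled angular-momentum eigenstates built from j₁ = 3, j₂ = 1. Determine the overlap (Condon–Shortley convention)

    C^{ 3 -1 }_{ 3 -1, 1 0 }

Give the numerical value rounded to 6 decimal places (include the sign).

j₁+j₂−J=1  J+j₁−j₂=5  J−j₁+j₂=1  j₁+j₂+J+1=8
(j₁±m₁, j₂±m₂, J±M) = (2,4,1,1,2,4)
P² = 48
sum k=0..1:
  [0] +1/24 = 1/24
  [1] −1/12 = -1/12
S = -1/24
C² = P²·S² = 1/12 ; C = -0.288675

-0.288675  (= −√(1/12))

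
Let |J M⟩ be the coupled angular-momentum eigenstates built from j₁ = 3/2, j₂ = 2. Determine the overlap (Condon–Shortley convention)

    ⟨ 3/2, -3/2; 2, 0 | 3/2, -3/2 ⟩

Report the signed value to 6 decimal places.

j₁+j₂−J=2  J+j₁−j₂=1  J−j₁+j₂=2  j₁+j₂+J+1=6
(j₁±m₁, j₂±m₂, J±M) = (0,3,2,2,0,3)
P² = 16/5
sum k=2..2:
  [2] +1/4 = 1/4
S = 1/4
C² = P²·S² = 1/5 ; C = +0.447214

+0.447214  (= +√(1/5))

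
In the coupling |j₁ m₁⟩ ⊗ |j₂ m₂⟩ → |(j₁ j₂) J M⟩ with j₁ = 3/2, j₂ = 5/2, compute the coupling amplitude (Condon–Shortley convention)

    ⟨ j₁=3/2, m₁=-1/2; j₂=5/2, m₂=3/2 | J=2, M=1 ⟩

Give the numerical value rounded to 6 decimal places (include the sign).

+√(1/42) = +0.154303

j₁+j₂−J=2  J+j₁−j₂=1  J−j₁+j₂=3  j₁+j₂+J+1=7
(j₁±m₁, j₂±m₂, J±M) = (1,2,4,1,3,1)
P² = 24/7
sum k=1..2:
  [1] −1/6 = -1/6
  [2] +1/4 = 1/4
S = 1/12
C² = P²·S² = 1/42 ; C = +0.154303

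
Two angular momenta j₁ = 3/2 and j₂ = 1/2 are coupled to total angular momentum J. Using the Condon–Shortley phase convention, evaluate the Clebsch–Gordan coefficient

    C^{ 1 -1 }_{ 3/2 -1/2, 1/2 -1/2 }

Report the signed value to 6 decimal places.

√[3·1!2!0!/4! · 1!2!0!1!0!2!] = √(1)
  +(−1)^0/∏(0,1,2,0,0,0)! = 1/2  (running 1/2)
⟨..|..⟩ = √(1)·(1/2) = +0.500000

+0.500000  (= +√(1/4))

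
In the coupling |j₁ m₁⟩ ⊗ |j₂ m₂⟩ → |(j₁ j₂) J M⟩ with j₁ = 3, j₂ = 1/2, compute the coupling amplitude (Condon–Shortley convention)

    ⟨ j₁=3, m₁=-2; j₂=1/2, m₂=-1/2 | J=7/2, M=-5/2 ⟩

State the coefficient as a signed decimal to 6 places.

triangle: 0!·6!·1!/8! = 720/40320
(j±m)!: 1!·5!·0!·1!·1!·6! = 86400
prefactor² = (2J+1)·Δ·N² = 86400/7
  k=0: +1/(0!·0!·5!·0!·1!·1!) = 1/120
Σ = 1/120  ⇒  CG² = 86400/7·1/120² = 6/7
CG = +√(6/7) = +0.925820

+√(6/7) = +0.925820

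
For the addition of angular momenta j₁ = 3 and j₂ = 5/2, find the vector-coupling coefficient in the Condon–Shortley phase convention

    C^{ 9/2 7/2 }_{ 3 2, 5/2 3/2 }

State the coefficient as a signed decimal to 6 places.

j₁+j₂−J=1  J+j₁−j₂=5  J−j₁+j₂=4  j₁+j₂+J+1=11
(j₁±m₁, j₂±m₂, J±M) = (5,1,4,1,8,1)
P² = 921600/11
sum k=0..1:
  [0] +1/576 = 1/576
  [1] −1/720 = -1/720
S = 1/2880
C² = P²·S² = 1/99 ; C = +0.100504

+√(1/99) ≈ +0.100504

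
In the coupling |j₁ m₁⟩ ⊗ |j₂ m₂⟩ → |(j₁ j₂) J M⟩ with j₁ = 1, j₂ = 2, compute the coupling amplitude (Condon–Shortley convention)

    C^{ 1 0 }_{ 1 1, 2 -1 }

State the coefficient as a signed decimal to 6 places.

+√(3/10) = +0.547723

j₁+j₂−J=2  J+j₁−j₂=0  J−j₁+j₂=2  j₁+j₂+J+1=5
(j₁±m₁, j₂±m₂, J±M) = (2,0,1,3,1,1)
P² = 6/5
sum k=0..0:
  [0] +1/2 = 1/2
S = 1/2
C² = P²·S² = 3/10 ; C = +0.547723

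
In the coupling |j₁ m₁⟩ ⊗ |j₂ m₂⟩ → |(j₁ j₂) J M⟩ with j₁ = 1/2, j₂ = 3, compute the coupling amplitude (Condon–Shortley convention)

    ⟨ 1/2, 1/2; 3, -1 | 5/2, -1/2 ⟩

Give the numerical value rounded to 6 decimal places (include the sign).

+0.755929  (= +√(4/7))

j₁+j₂−J=1  J+j₁−j₂=0  J−j₁+j₂=5  j₁+j₂+J+1=7
(j₁±m₁, j₂±m₂, J±M) = (1,0,2,4,2,3)
P² = 576/7
sum k=0..0:
  [0] +1/12 = 1/12
S = 1/12
C² = P²·S² = 4/7 ; C = +0.755929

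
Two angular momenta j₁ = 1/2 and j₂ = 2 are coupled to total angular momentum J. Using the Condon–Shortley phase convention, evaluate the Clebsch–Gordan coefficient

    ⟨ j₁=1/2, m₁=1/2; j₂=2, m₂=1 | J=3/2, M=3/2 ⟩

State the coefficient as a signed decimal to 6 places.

√[4·1!0!3!/5! · 1!0!3!1!3!0!] = √(36/5)
  +(−1)^0/∏(0,1,0,3,0,0)! = 1/6  (running 1/6)
⟨..|..⟩ = √(36/5)·(1/6) = +0.447214

+√(1/5) = +0.447214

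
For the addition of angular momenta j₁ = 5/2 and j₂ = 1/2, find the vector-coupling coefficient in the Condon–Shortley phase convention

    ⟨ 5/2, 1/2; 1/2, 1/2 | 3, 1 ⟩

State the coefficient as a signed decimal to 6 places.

+√(2/3) = +0.816497

√[7·0!5!1!/7! · 3!2!1!0!4!2!] = √(96)
  +(−1)^0/∏(0,0,2,1,3,0)! = 1/12  (running 1/12)
⟨..|..⟩ = √(96)·(1/12) = +0.816497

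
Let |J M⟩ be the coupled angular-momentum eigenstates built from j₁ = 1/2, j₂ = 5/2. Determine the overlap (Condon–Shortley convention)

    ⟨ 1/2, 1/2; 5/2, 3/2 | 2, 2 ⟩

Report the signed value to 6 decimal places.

+0.408248  (= +√(1/6))

√[5·1!0!4!/6! · 1!0!4!1!4!0!] = √(96)
  +(−1)^0/∏(0,1,0,4,0,0)! = 1/24  (running 1/24)
⟨..|..⟩ = √(96)·(1/24) = +0.408248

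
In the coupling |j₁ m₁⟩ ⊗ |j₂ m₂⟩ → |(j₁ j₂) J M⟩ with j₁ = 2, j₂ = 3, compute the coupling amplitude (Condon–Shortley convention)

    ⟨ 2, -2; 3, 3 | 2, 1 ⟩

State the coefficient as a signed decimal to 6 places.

-0.597614

triangle: 3!×1!×3!/8! = 36/40320
(j±m)!: 0!×4!×6!×0!×3!×1! = 103680
prefactor² = (2J+1)×Δ×N² = 3240/7
  k=3: −1/(3!×0!×1!×3!×0!×0!) = -1/36
Σ = -1/36  ⇒  CG² = 3240/7×(-1/36)² = 5/14
CG = −√(5/14) = -0.597614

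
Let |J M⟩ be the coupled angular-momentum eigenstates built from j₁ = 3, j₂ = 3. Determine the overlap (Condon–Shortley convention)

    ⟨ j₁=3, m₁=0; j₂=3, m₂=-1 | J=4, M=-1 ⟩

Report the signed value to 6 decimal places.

-0.312094  (= −√(15/154))

j₁+j₂−J=2  J+j₁−j₂=4  J−j₁+j₂=4  j₁+j₂+J+1=11
(j₁±m₁, j₂±m₂, J±M) = (3,3,2,4,3,5)
P² = 124416/385
sum k=0..2:
  [0] +1/48 = 1/48
  [1] −1/24 = -1/24
  [2] +1/288 = 1/288
S = -5/288
C² = P²·S² = 15/154 ; C = -0.312094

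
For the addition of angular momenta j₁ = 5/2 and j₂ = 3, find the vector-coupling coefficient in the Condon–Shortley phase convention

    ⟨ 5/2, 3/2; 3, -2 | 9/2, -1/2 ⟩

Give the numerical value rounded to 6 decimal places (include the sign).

√[10·1!4!5!/11! · 4!1!1!5!4!5!] = √(460800/77)
  +(−1)^0/∏(0,1,1,1,3,4)! = 1/144  (running 1/144)
  +(−1)^1/∏(1,0,0,0,4,5)! = -1/2880  (running 19/2880)
⟨..|..⟩ = √(460800/77)·(19/2880) = +0.510355

+0.510355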